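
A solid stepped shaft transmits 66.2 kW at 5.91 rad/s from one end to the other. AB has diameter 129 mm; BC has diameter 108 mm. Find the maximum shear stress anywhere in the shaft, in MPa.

45.3 MPa

ω = 5.91 rad/s, so T = P/ω = 66.2×10³ / 5.910 = 11200 N·m.
Under the same torque, τ_max = 16T/(πd³) is largest where d is smallest — segment BC (d = 108 mm).
τ_max = 16·11200/(π·(0.108)³) = 4.529×10^7 Pa.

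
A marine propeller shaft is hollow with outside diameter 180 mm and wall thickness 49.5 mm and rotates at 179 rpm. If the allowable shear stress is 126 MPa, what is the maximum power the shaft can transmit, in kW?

2590 kW

J = π(d_o⁴ − d_i⁴)/32 = π(0.180⁴ − 0.0810⁴)/32 = 9.883×10^-5 m⁴.
T_max = τ_allow·J/r = 1.26×10^8 × 9.883×10^-5 / 0.0900 = 138400 N·m.
ω = 2π·179/60 = 18.74 rad/s, so P_max = T_max·ω = 2.594×10^6 W.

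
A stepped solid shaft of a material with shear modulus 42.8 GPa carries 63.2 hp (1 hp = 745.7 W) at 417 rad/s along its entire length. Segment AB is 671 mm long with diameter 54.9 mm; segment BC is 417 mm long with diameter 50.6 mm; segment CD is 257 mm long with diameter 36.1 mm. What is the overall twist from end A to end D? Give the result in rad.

0.00777 rad

ω = 417 rad/s, so T = P/ω = 63.2×745.7 / 417.0 = 113.0 N·m.
J_AB = π(0.0549)⁴/32 = 8.92×10^-7 m⁴; J_BC = π(0.0506)⁴/32 = 6.44×10^-7 m⁴; J_CD = π(0.0361)⁴/32 = 1.67×10^-7 m⁴.
θ = (T/G)·Σ L_i/J_i = (113.0/42.8×10⁹)·(0.671/8.92×10^-7 + 0.417/6.44×10^-7 + 0.257/1.67×10^-7) = 7.768×10^-3 rad.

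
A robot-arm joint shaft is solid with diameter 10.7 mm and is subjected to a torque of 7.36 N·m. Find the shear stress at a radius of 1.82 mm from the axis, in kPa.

J = πd⁴/32 = π(0.0107)⁴/32 = 1.287×10^-9 m⁴.
Shear stress varies linearly with radius: τ = T·r/J = 7.360 × 0.00182 / 1.287×10^-9 = 1.041×10^7 Pa.

10400 kPa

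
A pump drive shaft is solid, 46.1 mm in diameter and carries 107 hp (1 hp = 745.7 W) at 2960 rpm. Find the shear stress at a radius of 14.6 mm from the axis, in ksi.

ω = 2π·2960/60 = 310.0 rad/s, so T = P/ω = 107×745.7 / 310.0 = 257.4 N·m.
J = πd⁴/32 = π(0.0461)⁴/32 = 4.434×10^-7 m⁴.
Shear stress varies linearly with radius: τ = T·r/J = 257.4 × 0.0146 / 4.434×10^-7 = 8.476×10^6 Pa.

1.23 ksi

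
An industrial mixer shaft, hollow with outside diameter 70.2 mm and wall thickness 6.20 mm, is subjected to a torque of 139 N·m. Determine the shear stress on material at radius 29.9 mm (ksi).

0.468 ksi

J = π(d_o⁴ − d_i⁴)/32 = π(0.0702⁴ − 0.0578⁴)/32 = 1.288×10^-6 m⁴.
Shear stress varies linearly with radius: τ = T·r/J = 139.0 × 0.0299 / 1.288×10^-6 = 3.226×10^6 Pa.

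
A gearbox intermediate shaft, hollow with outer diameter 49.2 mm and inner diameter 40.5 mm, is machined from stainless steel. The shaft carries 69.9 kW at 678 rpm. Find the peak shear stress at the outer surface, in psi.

11300 psi

ω = 2π·678/60 = 71.00 rad/s, so T = P/ω = 69.9×10³ / 71.00 = 984.5 N·m.
J = π(d_o⁴ − d_i⁴)/32 = π(0.0492⁴ − 0.0405⁴)/32 = 3.111×10^-7 m⁴.
τ_max = T·r/J = 984.5 × 0.0246 / 3.111×10^-7 = 7.784×10^7 Pa.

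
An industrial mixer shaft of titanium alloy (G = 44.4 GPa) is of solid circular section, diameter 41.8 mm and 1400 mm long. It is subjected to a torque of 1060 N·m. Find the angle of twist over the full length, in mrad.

J = πd⁴/32 = π(0.0418)⁴/32 = 2.997×10^-7 m⁴.
θ = T·L/(G·J) = 1060 × 1.40 / (44.4×10⁹ × 2.997×10^-7) = 0.1115 rad.

112 mrad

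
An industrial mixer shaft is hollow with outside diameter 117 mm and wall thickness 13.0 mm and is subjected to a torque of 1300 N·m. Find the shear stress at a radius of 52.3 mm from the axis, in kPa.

5830 kPa

J = π(d_o⁴ − d_i⁴)/32 = π(0.117⁴ − 0.0910⁴)/32 = 1.166×10^-5 m⁴.
Shear stress varies linearly with radius: τ = T·r/J = 1300 × 0.0523 / 1.166×10^-5 = 5.829×10^6 Pa.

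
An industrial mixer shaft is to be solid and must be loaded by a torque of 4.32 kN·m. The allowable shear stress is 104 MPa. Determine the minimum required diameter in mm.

For a solid shaft τ_max = 16T/(πd³), so d = (16T/(π τ_allow))^(1/3) = (16·4320/(π·1.04×10^8))^(1/3) = 0.05959 m.

59.6 mm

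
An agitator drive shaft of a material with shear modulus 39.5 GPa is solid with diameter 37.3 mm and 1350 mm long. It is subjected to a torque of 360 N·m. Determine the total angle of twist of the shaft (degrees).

J = πd⁴/32 = π(0.0373)⁴/32 = 1.900×10^-7 m⁴.
θ = T·L/(G·J) = 360.0 × 1.35 / (39.5×10⁹ × 1.900×10^-7) = 0.06474 rad.

3.71°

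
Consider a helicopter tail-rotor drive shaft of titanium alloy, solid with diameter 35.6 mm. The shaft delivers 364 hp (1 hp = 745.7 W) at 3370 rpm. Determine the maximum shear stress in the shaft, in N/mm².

86.8 N/mm²

ω = 2π·3370/60 = 352.9 rad/s, so T = P/ω = 364×745.7 / 352.9 = 769.1 N·m.
J = πd⁴/32 = π(0.0356)⁴/32 = 1.577×10^-7 m⁴.
τ_max = T·r/J = 769.1 × 0.0178 / 1.577×10^-7 = 8.682×10^7 Pa.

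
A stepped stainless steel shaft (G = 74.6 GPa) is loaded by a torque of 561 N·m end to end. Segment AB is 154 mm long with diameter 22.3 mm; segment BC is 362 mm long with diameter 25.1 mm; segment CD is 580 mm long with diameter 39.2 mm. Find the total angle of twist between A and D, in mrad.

J_AB = π(0.0223)⁴/32 = 2.43×10^-8 m⁴; J_BC = π(0.0251)⁴/32 = 3.90×10^-8 m⁴; J_CD = π(0.0392)⁴/32 = 2.32×10^-7 m⁴.
θ = (T/G)·Σ L_i/J_i = (561.0/74.6×10⁹)·(0.154/2.43×10^-8 + 0.362/3.90×10^-8 + 0.580/2.32×10^-7) = 0.1364 rad.

136 mrad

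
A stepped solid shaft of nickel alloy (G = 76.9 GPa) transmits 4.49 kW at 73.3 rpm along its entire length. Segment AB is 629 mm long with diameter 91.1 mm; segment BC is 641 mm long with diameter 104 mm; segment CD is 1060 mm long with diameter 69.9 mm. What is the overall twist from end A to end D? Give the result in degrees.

ω = 2π·73.3/60 = 7.676 rad/s, so T = P/ω = 4.49×10³ / 7.676 = 584.9 N·m.
J_AB = π(0.0911)⁴/32 = 6.76×10^-6 m⁴; J_BC = π(0.104)⁴/32 = 1.15×10^-5 m⁴; J_CD = π(0.0699)⁴/32 = 2.34×10^-6 m⁴.
θ = (T/G)·Σ L_i/J_i = (584.9/76.9×10⁹)·(0.629/6.76×10^-6 + 0.641/1.15×10^-5 + 1.06/2.34×10^-6) = 4.572×10^-3 rad.

0.262°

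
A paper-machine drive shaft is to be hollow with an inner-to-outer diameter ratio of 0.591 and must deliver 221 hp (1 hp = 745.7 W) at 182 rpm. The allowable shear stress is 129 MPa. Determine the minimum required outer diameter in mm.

ω = 2π·182/60 = 19.06 rad/s, so T = P/ω = 221×745.7 / 19.06 = 8647 N·m.
For a hollow shaft with d_i/d_o = 0.591: τ_max = 16T/(π d_o³ (1−k⁴)), so d_o = [16T/(π τ_allow (1−k⁴))]^(1/3) = [16·8647/(π·1.29×10^8·0.8780)]^(1/3) = 0.07299 m.

73.0 mm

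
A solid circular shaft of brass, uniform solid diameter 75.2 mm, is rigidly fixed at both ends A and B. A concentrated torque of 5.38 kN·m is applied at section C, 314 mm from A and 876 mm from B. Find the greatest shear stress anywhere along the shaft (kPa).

With uniform GJ and both ends fixed, compatibility θ_AC = θ_CB gives T_A·a = T_B·b, together with T_A + T_B = T₀.
T_A = T₀·b/(a+b) = 5380·876/1190 = 3960 N·m; T_B = 1420 N·m.
τ in each portion: τ_AC = 4.74×10^7 Pa, τ_CB = 1.70×10^7 Pa; maximum is in AC.
τ_max = T_AC·r/J = 3960·0.0376/3.14×10^-6 = 4.743×10^7 Pa.

47400 kPa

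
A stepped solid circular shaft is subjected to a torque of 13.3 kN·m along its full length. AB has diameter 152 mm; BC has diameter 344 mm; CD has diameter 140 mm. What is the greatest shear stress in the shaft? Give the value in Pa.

2.47e7 Pa

Under the same torque, τ_max = 16T/(πd³) is largest where d is smallest — segment CD (d = 140 mm).
τ_max = 16·13300/(π·(0.140)³) = 2.469×10^7 Pa.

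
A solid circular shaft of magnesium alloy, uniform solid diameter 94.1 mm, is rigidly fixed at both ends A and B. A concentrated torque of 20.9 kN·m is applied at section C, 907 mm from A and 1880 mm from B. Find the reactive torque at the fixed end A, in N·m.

With uniform GJ and both ends fixed, compatibility θ_AC = θ_CB gives T_A·a = T_B·b, together with T_A + T_B = T₀.
T_A = T₀·b/(a+b) = 20900·1880/2787 = 14100 N·m; T_B = 6802 N·m.

14100 N·m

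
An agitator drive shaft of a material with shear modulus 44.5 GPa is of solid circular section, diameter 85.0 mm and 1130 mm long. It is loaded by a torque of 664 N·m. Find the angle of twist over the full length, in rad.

0.00329 rad

J = πd⁴/32 = π(0.0850)⁴/32 = 5.125×10^-6 m⁴.
θ = T·L/(G·J) = 664.0 × 1.13 / (44.5×10⁹ × 5.125×10^-6) = 3.290×10^-3 rad.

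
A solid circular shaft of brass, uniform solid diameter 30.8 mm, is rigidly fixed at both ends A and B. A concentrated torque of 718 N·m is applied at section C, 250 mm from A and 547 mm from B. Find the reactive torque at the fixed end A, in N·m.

With uniform GJ and both ends fixed, compatibility θ_AC = θ_CB gives T_A·a = T_B·b, together with T_A + T_B = T₀.
T_A = T₀·b/(a+b) = 718.0·547/797.0 = 492.8 N·m; T_B = 225.2 N·m.

493 N·m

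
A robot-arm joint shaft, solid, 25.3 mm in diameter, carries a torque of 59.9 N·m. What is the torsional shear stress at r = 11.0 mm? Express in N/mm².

J = πd⁴/32 = π(0.0253)⁴/32 = 4.022×10^-8 m⁴.
Shear stress varies linearly with radius: τ = T·r/J = 59.90 × 0.0110 / 4.022×10^-8 = 1.638×10^7 Pa.

16.4 N/mm²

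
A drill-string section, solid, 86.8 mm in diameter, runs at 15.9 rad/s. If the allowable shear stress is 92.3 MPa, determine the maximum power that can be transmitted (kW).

J = πd⁴/32 = π(0.0868)⁴/32 = 5.573×10^-6 m⁴.
T_max = τ_allow·J/r = 9.23×10^7 × 5.573×10^-6 / 0.0434 = 11850 N·m.
ω = 15.9 rad/s, so P_max = T_max·ω = 1.884×10^5 W.

188 kW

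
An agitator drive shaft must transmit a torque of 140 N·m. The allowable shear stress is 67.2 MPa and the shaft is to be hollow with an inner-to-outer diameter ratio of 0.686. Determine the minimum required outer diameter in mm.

For a hollow shaft with d_i/d_o = 0.686: τ_max = 16T/(π d_o³ (1−k⁴)), so d_o = [16T/(π τ_allow (1−k⁴))]^(1/3) = [16·140.0/(π·6.72×10^7·0.7785)]^(1/3) = 0.02389 m.

23.9 mm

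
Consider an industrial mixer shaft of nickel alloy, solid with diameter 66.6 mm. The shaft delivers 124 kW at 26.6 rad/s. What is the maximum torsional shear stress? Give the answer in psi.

11700 psi

ω = 26.6 rad/s, so T = P/ω = 124×10³ / 26.60 = 4662 N·m.
J = πd⁴/32 = π(0.0666)⁴/32 = 1.932×10^-6 m⁴.
τ_max = T·r/J = 4662 × 0.0333 / 1.932×10^-6 = 8.037×10^7 Pa.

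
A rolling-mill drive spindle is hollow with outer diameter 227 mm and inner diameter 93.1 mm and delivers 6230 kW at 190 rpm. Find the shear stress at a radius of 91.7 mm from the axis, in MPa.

ω = 2π·190/60 = 19.90 rad/s, so T = P/ω = 6230×10³ / 19.90 = 313100 N·m.
J = π(d_o⁴ − d_i⁴)/32 = π(0.227⁴ − 0.0931⁴)/32 = 2.533×10^-4 m⁴.
Shear stress varies linearly with radius: τ = T·r/J = 313100 × 0.0917 / 2.533×10^-4 = 1.134×10^8 Pa.

113 MPa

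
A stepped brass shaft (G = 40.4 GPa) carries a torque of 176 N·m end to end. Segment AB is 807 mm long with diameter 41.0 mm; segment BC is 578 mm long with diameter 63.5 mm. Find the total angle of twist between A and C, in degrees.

0.816°

J_AB = π(0.0410)⁴/32 = 2.77×10^-7 m⁴; J_BC = π(0.0635)⁴/32 = 1.60×10^-6 m⁴.
θ = (T/G)·Σ L_i/J_i = (176.0/40.4×10⁹)·(0.807/2.77×10^-7 + 0.578/1.60×10^-6) = 0.01425 rad.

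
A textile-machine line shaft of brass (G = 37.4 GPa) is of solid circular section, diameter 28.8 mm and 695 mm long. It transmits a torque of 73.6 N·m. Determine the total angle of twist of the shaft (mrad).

J = πd⁴/32 = π(0.0288)⁴/32 = 6.754×10^-8 m⁴.
θ = T·L/(G·J) = 73.60 × 0.695 / (37.4×10⁹ × 6.754×10^-8) = 0.02025 rad.

20.2 mrad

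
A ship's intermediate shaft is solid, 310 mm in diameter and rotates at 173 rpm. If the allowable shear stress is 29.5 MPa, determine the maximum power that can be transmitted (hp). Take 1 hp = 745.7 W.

4190 hp

J = πd⁴/32 = π(0.310)⁴/32 = 9.067×10^-4 m⁴.
T_max = τ_allow·J/r = 2.95×10^7 × 9.067×10^-4 / 0.155 = 172600 N·m.
ω = 2π·173/60 = 18.12 rad/s, so P_max = T_max·ω = 3.126×10^6 W.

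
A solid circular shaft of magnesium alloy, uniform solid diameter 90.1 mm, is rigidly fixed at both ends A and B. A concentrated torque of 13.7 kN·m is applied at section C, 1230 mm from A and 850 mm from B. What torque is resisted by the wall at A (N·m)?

With uniform GJ and both ends fixed, compatibility θ_AC = θ_CB gives T_A·a = T_B·b, together with T_A + T_B = T₀.
T_A = T₀·b/(a+b) = 13700·850/2080 = 5599 N·m; T_B = 8101 N·m.

5600 N·m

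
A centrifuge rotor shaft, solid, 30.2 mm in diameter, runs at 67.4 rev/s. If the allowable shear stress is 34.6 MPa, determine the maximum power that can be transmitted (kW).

J = πd⁴/32 = π(0.0302)⁴/32 = 8.166×10^-8 m⁴.
T_max = τ_allow·J/r = 3.46×10^7 × 8.166×10^-8 / 0.0151 = 187.1 N·m.
ω = 2π·67.4 = 423.5 rad/s, so P_max = T_max·ω = 7.924×10^4 W.

79.2 kW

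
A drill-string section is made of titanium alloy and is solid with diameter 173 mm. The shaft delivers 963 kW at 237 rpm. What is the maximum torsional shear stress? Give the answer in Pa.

ω = 2π·237/60 = 24.82 rad/s, so T = P/ω = 963×10³ / 24.82 = 38800 N·m.
J = πd⁴/32 = π(0.173)⁴/32 = 8.794×10^-5 m⁴.
τ_max = T·r/J = 38800 × 0.0865 / 8.794×10^-5 = 3.817×10^7 Pa.

3.82e7 Pa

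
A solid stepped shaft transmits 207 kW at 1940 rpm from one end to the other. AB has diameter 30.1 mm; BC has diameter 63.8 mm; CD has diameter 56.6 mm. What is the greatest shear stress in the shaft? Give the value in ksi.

ω = 2π·1940/60 = 203.2 rad/s, so T = P/ω = 207×10³ / 203.2 = 1019 N·m.
Under the same torque, τ_max = 16T/(πd³) is largest where d is smallest — segment AB (d = 30.1 mm).
τ_max = 16·1019/(π·(0.0301)³) = 1.903×10^8 Pa.

27.6 ksi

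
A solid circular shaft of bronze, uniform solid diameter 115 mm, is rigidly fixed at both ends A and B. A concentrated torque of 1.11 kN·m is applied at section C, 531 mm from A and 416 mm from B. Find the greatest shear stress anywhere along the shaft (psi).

With uniform GJ and both ends fixed, compatibility θ_AC = θ_CB gives T_A·a = T_B·b, together with T_A + T_B = T₀.
T_A = T₀·b/(a+b) = 1110·416/947.0 = 487.6 N·m; T_B = 622.4 N·m.
τ in each portion: τ_AC = 1.63×10^6 Pa, τ_CB = 2.08×10^6 Pa; maximum is in CB.
τ_max = T_CB·r/J = 622.4·0.0575/1.72×10^-5 = 2.084×10^6 Pa.

302 psi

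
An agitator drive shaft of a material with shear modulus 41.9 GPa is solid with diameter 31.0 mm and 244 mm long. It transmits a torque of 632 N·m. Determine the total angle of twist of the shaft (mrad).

J = πd⁴/32 = π(0.0310)⁴/32 = 9.067×10^-8 m⁴.
θ = T·L/(G·J) = 632.0 × 0.244 / (41.9×10⁹ × 9.067×10^-8) = 0.04059 rad.

40.6 mrad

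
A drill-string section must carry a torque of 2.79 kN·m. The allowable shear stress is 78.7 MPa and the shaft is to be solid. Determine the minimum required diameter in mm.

56.5 mm

For a solid shaft τ_max = 16T/(πd³), so d = (16T/(π τ_allow))^(1/3) = (16·2790/(π·7.87×10^7))^(1/3) = 0.05652 m.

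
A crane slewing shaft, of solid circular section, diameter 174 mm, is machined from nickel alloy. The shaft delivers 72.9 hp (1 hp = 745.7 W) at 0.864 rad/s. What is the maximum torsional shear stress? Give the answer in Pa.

6.08e7 Pa

ω = 0.864 rad/s, so T = P/ω = 72.9×745.7 / 0.8640 = 62920 N·m.
J = πd⁴/32 = π(0.174)⁴/32 = 8.999×10^-5 m⁴.
τ_max = T·r/J = 62920 × 0.0870 / 8.999×10^-5 = 6.083×10^7 Pa.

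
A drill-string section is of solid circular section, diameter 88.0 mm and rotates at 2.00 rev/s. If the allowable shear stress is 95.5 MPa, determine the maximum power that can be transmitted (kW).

J = πd⁴/32 = π(0.0880)⁴/32 = 5.887×10^-6 m⁴.
T_max = τ_allow·J/r = 9.55×10^7 × 5.887×10^-6 / 0.0440 = 12780 N·m.
ω = 2π·2.00 = 12.57 rad/s, so P_max = T_max·ω = 1.606×10^5 W.

161 kW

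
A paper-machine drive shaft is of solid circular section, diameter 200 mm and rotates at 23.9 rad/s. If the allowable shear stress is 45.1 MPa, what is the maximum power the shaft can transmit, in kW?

J = πd⁴/32 = π(0.200)⁴/32 = 1.571×10^-4 m⁴.
T_max = τ_allow·J/r = 4.51×10^7 × 1.571×10^-4 / 0.100 = 70840 N·m.
ω = 23.9 rad/s, so P_max = T_max·ω = 1.693×10^6 W.

1690 kW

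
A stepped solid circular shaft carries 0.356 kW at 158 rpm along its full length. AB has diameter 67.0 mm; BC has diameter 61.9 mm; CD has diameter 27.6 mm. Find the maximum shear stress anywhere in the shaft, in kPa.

5210 kPa

ω = 2π·158/60 = 16.55 rad/s, so T = P/ω = 0.356×10³ / 16.55 = 21.52 N·m.
Under the same torque, τ_max = 16T/(πd³) is largest where d is smallest — segment CD (d = 27.6 mm).
τ_max = 16·21.52/(π·(0.0276)³) = 5.212×10^6 Pa.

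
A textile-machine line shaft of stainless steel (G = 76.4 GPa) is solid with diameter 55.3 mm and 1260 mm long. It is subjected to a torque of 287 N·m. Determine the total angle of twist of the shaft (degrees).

J = πd⁴/32 = π(0.0553)⁴/32 = 9.181×10^-7 m⁴.
θ = T·L/(G·J) = 287.0 × 1.26 / (76.4×10⁹ × 9.181×10^-7) = 5.155×10^-3 rad.

0.295°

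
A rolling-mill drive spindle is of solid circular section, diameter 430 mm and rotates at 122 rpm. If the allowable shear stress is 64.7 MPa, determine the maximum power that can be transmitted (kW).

12900 kW

J = πd⁴/32 = π(0.430)⁴/32 = 3.356×10^-3 m⁴.
T_max = τ_allow·J/r = 6.47×10^7 × 3.356×10^-3 / 0.215 = 1.010e6 N·m.
ω = 2π·122/60 = 12.78 rad/s, so P_max = T_max·ω = 1.290×10^7 W.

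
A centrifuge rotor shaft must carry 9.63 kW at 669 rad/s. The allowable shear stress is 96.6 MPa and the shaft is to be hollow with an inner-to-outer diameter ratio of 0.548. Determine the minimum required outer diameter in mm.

ω = 669 rad/s, so T = P/ω = 9.63×10³ / 669.0 = 14.39 N·m.
For a hollow shaft with d_i/d_o = 0.548: τ_max = 16T/(π d_o³ (1−k⁴)), so d_o = [16T/(π τ_allow (1−k⁴))]^(1/3) = [16·14.39/(π·9.66×10^7·0.9098)]^(1/3) = 0.009413 m.

9.41 mm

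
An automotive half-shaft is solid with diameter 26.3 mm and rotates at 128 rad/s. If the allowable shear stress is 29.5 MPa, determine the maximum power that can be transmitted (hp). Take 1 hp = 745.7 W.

18.1 hp

J = πd⁴/32 = π(0.0263)⁴/32 = 4.697×10^-8 m⁴.
T_max = τ_allow·J/r = 2.95×10^7 × 4.697×10^-8 / 0.0132 = 105.4 N·m.
ω = 128 rad/s, so P_max = T_max·ω = 1.349×10^4 W.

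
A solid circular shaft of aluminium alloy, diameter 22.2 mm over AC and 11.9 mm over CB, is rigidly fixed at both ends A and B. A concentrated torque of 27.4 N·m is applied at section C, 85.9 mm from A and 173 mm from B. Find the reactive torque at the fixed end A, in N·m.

26.3 N·m

Compatibility: T_A·a/J_AC = T_B·b/J_CB with T_A + T_B = T₀.
J_AC = 2.38×10^-8 m⁴, J_CB = 1.97×10^-9 m⁴, so T_A = T₀·(J_AC/a)/((J_AC/a)+(J_CB/b)) = 26.32 N·m, T_B = 1.079 N·m.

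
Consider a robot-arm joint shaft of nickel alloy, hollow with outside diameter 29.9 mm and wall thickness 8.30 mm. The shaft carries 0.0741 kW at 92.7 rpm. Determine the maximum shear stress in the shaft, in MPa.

ω = 2π·92.7/60 = 9.708 rad/s, so T = P/ω = 0.0741×10³ / 9.708 = 7.633 N·m.
J = π(d_o⁴ − d_i⁴)/32 = π(0.0299⁴ − 0.0133⁴)/32 = 7.539×10^-8 m⁴.
τ_max = T·r/J = 7.633 × 0.0149 / 7.539×10^-8 = 1.514×10^6 Pa.

1.51 MPa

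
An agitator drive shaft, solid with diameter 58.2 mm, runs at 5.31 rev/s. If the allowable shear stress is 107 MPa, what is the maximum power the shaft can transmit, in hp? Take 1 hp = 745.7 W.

185 hp

J = πd⁴/32 = π(0.0582)⁴/32 = 1.126×10^-6 m⁴.
T_max = τ_allow·J/r = 1.07×10^8 × 1.126×10^-6 / 0.0291 = 4142 N·m.
ω = 2π·5.31 = 33.36 rad/s, so P_max = T_max·ω = 1.382×10^5 W.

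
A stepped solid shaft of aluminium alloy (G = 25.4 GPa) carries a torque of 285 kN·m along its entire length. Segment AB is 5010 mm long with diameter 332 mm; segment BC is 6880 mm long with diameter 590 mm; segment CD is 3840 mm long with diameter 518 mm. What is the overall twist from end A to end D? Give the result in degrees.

J_AB = π(0.332)⁴/32 = 1.19×10^-3 m⁴; J_BC = π(0.590)⁴/32 = 0.0119 m⁴; J_CD = π(0.518)⁴/32 = 7.07×10^-3 m⁴.
θ = (T/G)·Σ L_i/J_i = (285000/25.4×10⁹)·(5.01/1.19×10^-3 + 6.88/0.0119 + 3.84/7.07×10^-3) = 0.05971 rad.

3.42°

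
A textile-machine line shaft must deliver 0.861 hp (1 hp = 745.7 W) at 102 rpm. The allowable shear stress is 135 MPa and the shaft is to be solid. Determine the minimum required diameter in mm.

ω = 2π·102/60 = 10.68 rad/s, so T = P/ω = 0.861×745.7 / 10.68 = 60.11 N·m.
For a solid shaft τ_max = 16T/(πd³), so d = (16T/(π τ_allow))^(1/3) = (16·60.11/(π·1.35×10^8))^(1/3) = 0.01314 m.

13.1 mm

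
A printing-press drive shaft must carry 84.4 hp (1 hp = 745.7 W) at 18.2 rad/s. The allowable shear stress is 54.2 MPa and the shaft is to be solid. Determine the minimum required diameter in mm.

ω = 18.2 rad/s, so T = P/ω = 84.4×745.7 / 18.20 = 3458 N·m.
For a solid shaft τ_max = 16T/(πd³), so d = (16T/(π τ_allow))^(1/3) = (16·3458/(π·5.42×10^7))^(1/3) = 0.06875 m.

68.7 mm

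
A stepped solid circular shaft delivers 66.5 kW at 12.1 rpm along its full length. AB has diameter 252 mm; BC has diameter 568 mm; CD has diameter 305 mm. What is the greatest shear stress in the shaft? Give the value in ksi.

2.42 ksi

ω = 2π·12.1/60 = 1.267 rad/s, so T = P/ω = 66.5×10³ / 1.267 = 52480 N·m.
Under the same torque, τ_max = 16T/(πd³) is largest where d is smallest — segment AB (d = 252 mm).
τ_max = 16·52480/(π·(0.252)³) = 1.670×10^7 Pa.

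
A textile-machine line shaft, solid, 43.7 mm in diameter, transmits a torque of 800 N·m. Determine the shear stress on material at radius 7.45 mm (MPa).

J = πd⁴/32 = π(0.0437)⁴/32 = 3.580×10^-7 m⁴.
Shear stress varies linearly with radius: τ = T·r/J = 800.0 × 0.00745 / 3.580×10^-7 = 1.665×10^7 Pa.

16.6 MPa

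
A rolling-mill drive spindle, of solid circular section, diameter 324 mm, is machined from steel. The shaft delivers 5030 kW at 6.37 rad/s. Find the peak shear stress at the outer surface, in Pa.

1.18e8 Pa

ω = 6.37 rad/s, so T = P/ω = 5030×10³ / 6.370 = 789600 N·m.
J = πd⁴/32 = π(0.324)⁴/32 = 1.082×10^-3 m⁴.
τ_max = T·r/J = 789600 × 0.162 / 1.082×10^-3 = 1.182×10^8 Pa.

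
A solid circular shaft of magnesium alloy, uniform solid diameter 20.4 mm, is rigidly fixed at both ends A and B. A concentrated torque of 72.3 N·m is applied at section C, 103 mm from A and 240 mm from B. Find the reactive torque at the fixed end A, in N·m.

With uniform GJ and both ends fixed, compatibility θ_AC = θ_CB gives T_A·a = T_B·b, together with T_A + T_B = T₀.
T_A = T₀·b/(a+b) = 72.30·240/343.0 = 50.59 N·m; T_B = 21.71 N·m.

50.6 N·m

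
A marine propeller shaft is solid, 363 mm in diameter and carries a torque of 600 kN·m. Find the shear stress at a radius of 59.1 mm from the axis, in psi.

3020 psi

J = πd⁴/32 = π(0.363)⁴/32 = 1.705×10^-3 m⁴.
Shear stress varies linearly with radius: τ = T·r/J = 600000 × 0.0591 / 1.705×10^-3 = 2.080×10^7 Pa.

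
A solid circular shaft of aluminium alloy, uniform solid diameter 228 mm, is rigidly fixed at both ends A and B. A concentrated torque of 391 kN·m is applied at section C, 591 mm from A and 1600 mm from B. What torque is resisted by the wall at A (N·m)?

With uniform GJ and both ends fixed, compatibility θ_AC = θ_CB gives T_A·a = T_B·b, together with T_A + T_B = T₀.
T_A = T₀·b/(a+b) = 391000·1600/2191 = 285500 N·m; T_B = 105500 N·m.

286000 N·m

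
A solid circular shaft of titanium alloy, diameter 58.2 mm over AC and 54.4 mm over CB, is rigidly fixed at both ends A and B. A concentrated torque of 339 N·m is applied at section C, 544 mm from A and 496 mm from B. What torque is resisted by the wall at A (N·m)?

Compatibility: T_A·a/J_AC = T_B·b/J_CB with T_A + T_B = T₀.
J_AC = 1.13×10^-6 m⁴, J_CB = 8.60×10^-7 m⁴, so T_A = T₀·(J_AC/a)/((J_AC/a)+(J_CB/b)) = 184.5 N·m, T_B = 154.5 N·m.

185 N·m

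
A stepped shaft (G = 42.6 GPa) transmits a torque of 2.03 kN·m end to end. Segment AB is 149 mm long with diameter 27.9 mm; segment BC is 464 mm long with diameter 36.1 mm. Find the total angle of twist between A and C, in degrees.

14.4°

J_AB = π(0.0279)⁴/32 = 5.95×10^-8 m⁴; J_BC = π(0.0361)⁴/32 = 1.67×10^-7 m⁴.
θ = (T/G)·Σ L_i/J_i = (2030/42.6×10⁹)·(0.149/5.95×10^-8 + 0.464/1.67×10^-7) = 0.2520 rad.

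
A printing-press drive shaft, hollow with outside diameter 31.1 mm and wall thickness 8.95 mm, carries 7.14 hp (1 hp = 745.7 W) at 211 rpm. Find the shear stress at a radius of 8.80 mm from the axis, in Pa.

2.39e7 Pa

ω = 2π·211/60 = 22.10 rad/s, so T = P/ω = 7.14×745.7 / 22.10 = 241.0 N·m.
J = π(d_o⁴ − d_i⁴)/32 = π(0.0311⁴ − 0.0132⁴)/32 = 8.886×10^-8 m⁴.
Shear stress varies linearly with radius: τ = T·r/J = 241.0 × 0.00880 / 8.886×10^-8 = 2.386×10^7 Pa.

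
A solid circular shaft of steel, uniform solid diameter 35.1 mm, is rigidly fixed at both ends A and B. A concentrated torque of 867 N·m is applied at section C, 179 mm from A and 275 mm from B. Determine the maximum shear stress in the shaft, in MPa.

With uniform GJ and both ends fixed, compatibility θ_AC = θ_CB gives T_A·a = T_B·b, together with T_A + T_B = T₀.
T_A = T₀·b/(a+b) = 867.0·275/454.0 = 525.2 N·m; T_B = 341.8 N·m.
τ in each portion: τ_AC = 6.19×10^7 Pa, τ_CB = 4.03×10^7 Pa; maximum is in AC.
τ_max = T_AC·r/J = 525.2·0.0175/1.49×10^-7 = 6.185×10^7 Pa.

61.9 MPa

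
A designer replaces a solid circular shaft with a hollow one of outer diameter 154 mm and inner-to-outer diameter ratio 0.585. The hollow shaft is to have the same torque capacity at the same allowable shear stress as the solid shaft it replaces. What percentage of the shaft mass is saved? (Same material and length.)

28.5 %

Equal τ_max and T ⇒ the solid shaft needs d_s³ = d_o³(1−k⁴), so d_s = 154·(1−0.585⁴)^(1/3) = 147.7 mm.
Area ratio A_h/A_s = d_o²(1−k²)/d_s² = (1−k²)/(1−k⁴)^(2/3) = 0.7147.
Mass saving = 1 − 0.7147 = 28.5 %.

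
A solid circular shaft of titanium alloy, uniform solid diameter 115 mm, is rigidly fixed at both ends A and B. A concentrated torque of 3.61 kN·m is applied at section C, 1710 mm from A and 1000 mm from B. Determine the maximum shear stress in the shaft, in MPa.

7.63 MPa

With uniform GJ and both ends fixed, compatibility θ_AC = θ_CB gives T_A·a = T_B·b, together with T_A + T_B = T₀.
T_A = T₀·b/(a+b) = 3610·1000/2710 = 1332 N·m; T_B = 2278 N·m.
τ in each portion: τ_AC = 4.46×10^6 Pa, τ_CB = 7.63×10^6 Pa; maximum is in CB.
τ_max = T_CB·r/J = 2278·0.0575/1.72×10^-5 = 7.628×10^6 Pa.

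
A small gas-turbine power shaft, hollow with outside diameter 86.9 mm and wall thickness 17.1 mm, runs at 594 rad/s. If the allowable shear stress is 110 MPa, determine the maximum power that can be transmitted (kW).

7280 kW

J = π(d_o⁴ − d_i⁴)/32 = π(0.0869⁴ − 0.0527⁴)/32 = 4.841×10^-6 m⁴.
T_max = τ_allow·J/r = 1.10×10^8 × 4.841×10^-6 / 0.0435 = 12260 N·m.
ω = 594 rad/s, so P_max = T_max·ω = 7.280×10^6 W.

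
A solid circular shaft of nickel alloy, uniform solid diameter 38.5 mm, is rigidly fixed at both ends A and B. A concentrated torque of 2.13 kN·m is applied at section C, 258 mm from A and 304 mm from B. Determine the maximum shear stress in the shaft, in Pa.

With uniform GJ and both ends fixed, compatibility θ_AC = θ_CB gives T_A·a = T_B·b, together with T_A + T_B = T₀.
T_A = T₀·b/(a+b) = 2130·304/562.0 = 1152 N·m; T_B = 977.8 N·m.
τ in each portion: τ_AC = 1.03×10^8 Pa, τ_CB = 8.73×10^7 Pa; maximum is in AC.
τ_max = T_AC·r/J = 1152·0.0192/2.16×10^-7 = 1.028×10^8 Pa.

1.03e8 Pa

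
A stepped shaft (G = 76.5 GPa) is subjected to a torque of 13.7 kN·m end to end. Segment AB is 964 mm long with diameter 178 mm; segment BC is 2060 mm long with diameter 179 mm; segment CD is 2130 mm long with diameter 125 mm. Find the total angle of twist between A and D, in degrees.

J_AB = π(0.178)⁴/32 = 9.86×10^-5 m⁴; J_BC = π(0.179)⁴/32 = 1.01×10^-4 m⁴; J_CD = π(0.125)⁴/32 = 2.40×10^-5 m⁴.
θ = (T/G)·Σ L_i/J_i = (13700/76.5×10⁹)·(0.964/9.86×10^-5 + 2.06/1.01×10^-4 + 2.13/2.40×10^-5) = 0.02133 rad.

1.22°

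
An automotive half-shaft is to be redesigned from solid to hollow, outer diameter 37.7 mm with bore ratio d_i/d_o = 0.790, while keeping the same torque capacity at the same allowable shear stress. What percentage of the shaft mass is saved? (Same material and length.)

47.8 %

Equal τ_max and T ⇒ the solid shaft needs d_s³ = d_o³(1−k⁴), so d_s = 37.7·(1−0.790⁴)^(1/3) = 31.98 mm.
Area ratio A_h/A_s = d_o²(1−k²)/d_s² = (1−k²)/(1−k⁴)^(2/3) = 0.5223.
Mass saving = 1 − 0.5223 = 47.8 %.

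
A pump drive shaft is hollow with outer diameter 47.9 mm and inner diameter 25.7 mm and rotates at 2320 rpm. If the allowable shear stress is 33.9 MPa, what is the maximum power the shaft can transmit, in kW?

163 kW

J = π(d_o⁴ − d_i⁴)/32 = π(0.0479⁴ − 0.0257⁴)/32 = 4.740×10^-7 m⁴.
T_max = τ_allow·J/r = 3.39×10^7 × 4.740×10^-7 / 0.0239 = 670.9 N·m.
ω = 2π·2320/60 = 242.9 rad/s, so P_max = T_max·ω = 1.630×10^5 W.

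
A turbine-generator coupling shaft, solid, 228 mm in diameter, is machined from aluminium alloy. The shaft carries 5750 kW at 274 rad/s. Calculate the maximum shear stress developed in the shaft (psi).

1310 psi

ω = 274 rad/s, so T = P/ω = 5750×10³ / 274.0 = 20990 N·m.
J = πd⁴/32 = π(0.228)⁴/32 = 2.653×10^-4 m⁴.
τ_max = T·r/J = 20990 × 0.114 / 2.653×10^-4 = 9.017×10^6 Pa.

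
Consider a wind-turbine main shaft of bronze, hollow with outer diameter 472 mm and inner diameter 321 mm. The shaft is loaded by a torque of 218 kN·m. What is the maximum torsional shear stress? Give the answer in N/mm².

J = π(d_o⁴ − d_i⁴)/32 = π(0.472⁴ − 0.321⁴)/32 = 3.830×10^-3 m⁴.
τ_max = T·r/J = 218000 × 0.236 / 3.830×10^-3 = 1.343×10^7 Pa.

13.4 N/mm²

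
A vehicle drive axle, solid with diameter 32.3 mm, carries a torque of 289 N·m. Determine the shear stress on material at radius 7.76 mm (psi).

J = πd⁴/32 = π(0.0323)⁴/32 = 1.069×10^-7 m⁴.
Shear stress varies linearly with radius: τ = T·r/J = 289.0 × 0.00776 / 1.069×10^-7 = 2.099×10^7 Pa.

3040 psi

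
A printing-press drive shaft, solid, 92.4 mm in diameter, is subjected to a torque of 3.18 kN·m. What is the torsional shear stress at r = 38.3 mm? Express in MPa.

17.0 MPa

J = πd⁴/32 = π(0.0924)⁴/32 = 7.156×10^-6 m⁴.
Shear stress varies linearly with radius: τ = T·r/J = 3180 × 0.0383 / 7.156×10^-6 = 1.702×10^7 Pa.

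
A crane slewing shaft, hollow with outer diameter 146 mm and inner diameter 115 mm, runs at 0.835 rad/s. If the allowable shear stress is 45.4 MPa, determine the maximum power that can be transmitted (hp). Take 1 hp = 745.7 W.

19.1 hp

J = π(d_o⁴ − d_i⁴)/32 = π(0.146⁴ − 0.115⁴)/32 = 2.744×10^-5 m⁴.
T_max = τ_allow·J/r = 4.54×10^7 × 2.744×10^-5 / 0.0730 = 17060 N·m.
ω = 0.835 rad/s, so P_max = T_max·ω = 1.425×10^4 W.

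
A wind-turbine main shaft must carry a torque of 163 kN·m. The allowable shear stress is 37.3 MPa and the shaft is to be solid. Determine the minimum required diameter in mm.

281 mm

For a solid shaft τ_max = 16T/(πd³), so d = (16T/(π τ_allow))^(1/3) = (16·163000/(π·3.73×10^7))^(1/3) = 0.2813 m.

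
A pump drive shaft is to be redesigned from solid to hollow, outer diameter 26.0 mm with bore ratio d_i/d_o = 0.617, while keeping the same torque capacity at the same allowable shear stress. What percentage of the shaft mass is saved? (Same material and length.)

Equal τ_max and T ⇒ the solid shaft needs d_s³ = d_o³(1−k⁴), so d_s = 26.0·(1−0.617⁴)^(1/3) = 24.68 mm.
Area ratio A_h/A_s = d_o²(1−k²)/d_s² = (1−k²)/(1−k⁴)^(2/3) = 0.6874.
Mass saving = 1 − 0.6874 = 31.3 %.

31.3 %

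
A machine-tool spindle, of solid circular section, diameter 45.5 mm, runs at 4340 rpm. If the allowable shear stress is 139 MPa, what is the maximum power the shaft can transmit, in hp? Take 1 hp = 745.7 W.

1570 hp

J = πd⁴/32 = π(0.0455)⁴/32 = 4.208×10^-7 m⁴.
T_max = τ_allow·J/r = 1.39×10^8 × 4.208×10^-7 / 0.0227 = 2571 N·m.
ω = 2π·4340/60 = 454.5 rad/s, so P_max = T_max·ω = 1.168×10^6 W.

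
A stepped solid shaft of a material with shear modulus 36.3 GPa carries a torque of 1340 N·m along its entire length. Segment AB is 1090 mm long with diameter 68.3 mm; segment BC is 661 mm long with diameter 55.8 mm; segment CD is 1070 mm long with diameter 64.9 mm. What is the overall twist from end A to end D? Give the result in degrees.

3.85°

J_AB = π(0.0683)⁴/32 = 2.14×10^-6 m⁴; J_BC = π(0.0558)⁴/32 = 9.52×10^-7 m⁴; J_CD = π(0.0649)⁴/32 = 1.74×10^-6 m⁴.
θ = (T/G)·Σ L_i/J_i = (1340/36.3×10⁹)·(1.09/2.14×10^-6 + 0.661/9.52×10^-7 + 1.07/1.74×10^-6) = 0.06715 rad.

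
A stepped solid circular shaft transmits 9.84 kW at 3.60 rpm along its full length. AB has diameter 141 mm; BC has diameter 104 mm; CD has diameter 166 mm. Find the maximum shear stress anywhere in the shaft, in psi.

ω = 2π·3.60/60 = 0.3770 rad/s, so T = P/ω = 9.84×10³ / 0.3770 = 26100 N·m.
Under the same torque, τ_max = 16T/(πd³) is largest where d is smallest — segment BC (d = 104 mm).
τ_max = 16·26100/(π·(0.104)³) = 1.182×10^8 Pa.

17100 psi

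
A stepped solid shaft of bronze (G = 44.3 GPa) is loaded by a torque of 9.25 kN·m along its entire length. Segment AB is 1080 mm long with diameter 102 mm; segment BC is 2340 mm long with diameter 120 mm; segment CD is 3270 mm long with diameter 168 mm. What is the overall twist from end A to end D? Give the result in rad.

0.0540 rad

J_AB = π(0.102)⁴/32 = 1.06×10^-5 m⁴; J_BC = π(0.120)⁴/32 = 2.04×10^-5 m⁴; J_CD = π(0.168)⁴/32 = 7.82×10^-5 m⁴.
θ = (T/G)·Σ L_i/J_i = (9250/44.3×10⁹)·(1.08/1.06×10^-5 + 2.34/2.04×10^-5 + 3.27/7.82×10^-5) = 0.05395 rad.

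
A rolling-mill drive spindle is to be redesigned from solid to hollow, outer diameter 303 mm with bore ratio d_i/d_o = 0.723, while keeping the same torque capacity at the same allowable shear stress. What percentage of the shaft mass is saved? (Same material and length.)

Equal τ_max and T ⇒ the solid shaft needs d_s³ = d_o³(1−k⁴), so d_s = 303·(1−0.723⁴)^(1/3) = 272.4 mm.
Area ratio A_h/A_s = d_o²(1−k²)/d_s² = (1−k²)/(1−k⁴)^(2/3) = 0.5904.
Mass saving = 1 − 0.5904 = 41.0 %.

41.0 %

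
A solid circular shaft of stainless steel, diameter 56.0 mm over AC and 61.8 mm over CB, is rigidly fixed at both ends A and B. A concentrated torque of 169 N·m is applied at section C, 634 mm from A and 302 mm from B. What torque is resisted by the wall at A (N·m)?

41.1 N·m

Compatibility: T_A·a/J_AC = T_B·b/J_CB with T_A + T_B = T₀.
J_AC = 9.65×10^-7 m⁴, J_CB = 1.43×10^-6 m⁴, so T_A = T₀·(J_AC/a)/((J_AC/a)+(J_CB/b)) = 41.08 N·m, T_B = 127.9 N·m.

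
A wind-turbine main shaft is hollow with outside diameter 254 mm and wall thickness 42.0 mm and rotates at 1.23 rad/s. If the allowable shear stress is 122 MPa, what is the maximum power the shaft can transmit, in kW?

386 kW

J = π(d_o⁴ − d_i⁴)/32 = π(0.254⁴ − 0.170⁴)/32 = 3.266×10^-4 m⁴.
T_max = τ_allow·J/r = 1.22×10^8 × 3.266×10^-4 / 0.127 = 313800 N·m.
ω = 1.23 rad/s, so P_max = T_max·ω = 3.859×10^5 W.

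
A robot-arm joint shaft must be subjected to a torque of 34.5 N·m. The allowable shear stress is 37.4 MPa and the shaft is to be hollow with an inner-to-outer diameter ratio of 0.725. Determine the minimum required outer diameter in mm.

18.7 mm

For a hollow shaft with d_i/d_o = 0.725: τ_max = 16T/(π d_o³ (1−k⁴)), so d_o = [16T/(π τ_allow (1−k⁴))]^(1/3) = [16·34.50/(π·3.74×10^7·0.7237)]^(1/3) = 0.01865 m.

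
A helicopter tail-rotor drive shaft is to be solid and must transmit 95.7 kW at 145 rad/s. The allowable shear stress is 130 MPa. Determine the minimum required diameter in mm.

29.6 mm

ω = 145 rad/s, so T = P/ω = 95.7×10³ / 145.0 = 660.0 N·m.
For a solid shaft τ_max = 16T/(πd³), so d = (16T/(π τ_allow))^(1/3) = (16·660.0/(π·1.30×10^8))^(1/3) = 0.02957 m.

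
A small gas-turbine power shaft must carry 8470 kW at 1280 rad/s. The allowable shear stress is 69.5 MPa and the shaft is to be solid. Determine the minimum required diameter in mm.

ω = 1280 rad/s, so T = P/ω = 8470×10³ / 1280 = 6617 N·m.
For a solid shaft τ_max = 16T/(πd³), so d = (16T/(π τ_allow))^(1/3) = (16·6617/(π·6.95×10^7))^(1/3) = 0.07856 m.

78.6 mm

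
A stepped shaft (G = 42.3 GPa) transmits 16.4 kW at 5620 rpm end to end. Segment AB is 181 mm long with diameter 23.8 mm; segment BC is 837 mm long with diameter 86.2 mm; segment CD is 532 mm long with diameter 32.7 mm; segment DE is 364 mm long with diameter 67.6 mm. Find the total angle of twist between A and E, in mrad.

7.13 mrad

ω = 2π·5620/60 = 588.5 rad/s, so T = P/ω = 16.4×10³ / 588.5 = 27.87 N·m.
J_AB = π(0.0238)⁴/32 = 3.15×10^-8 m⁴; J_BC = π(0.0862)⁴/32 = 5.42×10^-6 m⁴; J_CD = π(0.0327)⁴/32 = 1.12×10^-7 m⁴; J_DE = π(0.0676)⁴/32 = 2.05×10^-6 m⁴.
θ = (T/G)·Σ L_i/J_i = (27.87/42.3×10⁹)·(0.181/3.15×10^-8 + 0.837/5.42×10^-6 + 0.532/1.12×10^-7 + 0.364/2.05×10^-6) = 7.126×10^-3 rad.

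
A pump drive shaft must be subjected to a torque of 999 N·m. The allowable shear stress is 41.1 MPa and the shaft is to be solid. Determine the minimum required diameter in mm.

For a solid shaft τ_max = 16T/(πd³), so d = (16T/(π τ_allow))^(1/3) = (16·999.0/(π·4.11×10^7))^(1/3) = 0.04984 m.

49.8 mm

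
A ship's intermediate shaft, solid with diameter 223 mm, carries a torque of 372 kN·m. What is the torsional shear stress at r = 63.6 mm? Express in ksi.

J = πd⁴/32 = π(0.223)⁴/32 = 2.428×10^-4 m⁴.
Shear stress varies linearly with radius: τ = T·r/J = 372000 × 0.0636 / 2.428×10^-4 = 9.745×10^7 Pa.

14.1 ksi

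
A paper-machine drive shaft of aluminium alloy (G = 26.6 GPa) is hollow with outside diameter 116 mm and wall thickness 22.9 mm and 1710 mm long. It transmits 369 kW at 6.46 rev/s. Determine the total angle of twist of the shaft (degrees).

2.18°

ω = 2π·6.46 = 40.59 rad/s, so T = P/ω = 369×10³ / 40.59 = 9091 N·m.
J = π(d_o⁴ − d_i⁴)/32 = π(0.116⁴ − 0.0702⁴)/32 = 1.539×10^-5 m⁴.
θ = T·L/(G·J) = 9091 × 1.71 / (26.6×10⁹ × 1.539×10^-5) = 0.03797 rad.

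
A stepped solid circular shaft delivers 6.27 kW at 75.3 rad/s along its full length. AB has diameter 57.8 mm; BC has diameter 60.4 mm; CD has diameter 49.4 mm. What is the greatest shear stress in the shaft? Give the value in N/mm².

3.52 N/mm²

ω = 75.3 rad/s, so T = P/ω = 6.27×10³ / 75.30 = 83.27 N·m.
Under the same torque, τ_max = 16T/(πd³) is largest where d is smallest — segment CD (d = 49.4 mm).
τ_max = 16·83.27/(π·(0.0494)³) = 3.518×10^6 Pa.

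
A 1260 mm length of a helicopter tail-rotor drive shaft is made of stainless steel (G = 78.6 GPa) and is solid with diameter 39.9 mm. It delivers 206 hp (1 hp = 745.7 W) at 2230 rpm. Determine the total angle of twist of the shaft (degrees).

2.43°

ω = 2π·2230/60 = 233.5 rad/s, so T = P/ω = 206×745.7 / 233.5 = 657.8 N·m.
J = πd⁴/32 = π(0.0399)⁴/32 = 2.488×10^-7 m⁴.
θ = T·L/(G·J) = 657.8 × 1.26 / (78.6×10⁹ × 2.488×10^-7) = 0.04238 rad.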